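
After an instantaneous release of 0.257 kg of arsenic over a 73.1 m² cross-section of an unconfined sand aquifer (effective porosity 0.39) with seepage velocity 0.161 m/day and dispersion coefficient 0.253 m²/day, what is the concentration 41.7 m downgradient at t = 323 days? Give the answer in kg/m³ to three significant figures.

For an instantaneous plane source, C(x,t) = M/(n_e·A·√(4πDt)) · exp(−(x−vt)²/(4Dt)), with n_e·A the pore (flow) area.
Plume center vt = 0.161 × 323 = 52.003 m, so the well at 41.7 m is 10.303 m upgradient of the peak.
√(4πDt) = 32.05 m, giving peak height M/(n_e·A·√(4πDt)) = 0.257/(0.39 × 73.1 × 32.05) = 0.0002813 kg/m³.
(x−vt)²/(4Dt) = (-10.303)²/(4 × 0.253 × 323) = 0.3247; exp(−0.3247) = 0.7227.
C = 0.0002813 × 0.7227 = 0.000203 kg/m³.

0.000203 kg/m³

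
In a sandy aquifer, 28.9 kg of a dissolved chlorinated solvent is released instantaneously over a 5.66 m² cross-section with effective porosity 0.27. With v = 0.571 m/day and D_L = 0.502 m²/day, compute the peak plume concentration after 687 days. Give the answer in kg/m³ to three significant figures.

The peak of an instantaneous 1D plume sits at x = vt; there the Gaussian factor is 1 and C_max = M/(n_e·A·√(4πDt)), where n_e·A is the pore area the mass is dissolved in.
√(4πDt) = √(4π × 0.502 × 687) = 65.83 m, so C_max = 28.9/(0.27 × 5.66 × 65.83) = 0.287 kg/m³.

0.287 kg/m³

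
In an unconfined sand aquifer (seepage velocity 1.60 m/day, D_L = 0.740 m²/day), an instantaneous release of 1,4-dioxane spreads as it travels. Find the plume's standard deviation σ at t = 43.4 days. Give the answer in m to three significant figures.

Dispersive spreading gives a Gaussian with σ² = 2Dt; advection only shifts the center.
σ = √(2 × 0.740 × 43.4) = 8.01 m.

8.01 m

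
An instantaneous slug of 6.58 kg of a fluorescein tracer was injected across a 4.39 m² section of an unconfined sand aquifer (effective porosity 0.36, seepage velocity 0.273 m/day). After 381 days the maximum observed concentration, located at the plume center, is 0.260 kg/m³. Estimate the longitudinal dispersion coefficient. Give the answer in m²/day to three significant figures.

0.0536 m²/day

At the plume center C_max = M/(n_e·A·√(4πDt)), so D = M²/(4πt·(n_e·A·C_max)²).
n_e·A·C_max = 0.36 × 4.39 × 0.260 = 0.4109 kg/m.
D = 6.58²/(4π × 381 × 0.4109²) = 0.0536 m²/day.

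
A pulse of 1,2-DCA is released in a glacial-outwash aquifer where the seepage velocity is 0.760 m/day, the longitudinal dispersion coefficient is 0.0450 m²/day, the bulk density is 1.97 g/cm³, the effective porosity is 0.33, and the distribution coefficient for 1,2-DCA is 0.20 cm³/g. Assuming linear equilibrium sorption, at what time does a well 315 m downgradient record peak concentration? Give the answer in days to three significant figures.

909 days

Retardation factor R = 1 + ρ_b·K_d/n = 1 + 1.97 × 0.20/0.33 = 2.194.
Sorption retards both mechanisms: v_R = v/R = 0.3464 m/day, D_R = D/R = 0.02051 m²/day.
Peak time from v_R²t² + 2D_R t − x² = 0: t = (√(D_R² + v_R²x²) − D_R)/v_R².
√(D_R² + v_R²x²) = √(0.02051² + 0.3464² × 315²) = 109.1; v_R² = 0.1200.
t = (109.1 − 0.02051)/0.1200 = 909 days.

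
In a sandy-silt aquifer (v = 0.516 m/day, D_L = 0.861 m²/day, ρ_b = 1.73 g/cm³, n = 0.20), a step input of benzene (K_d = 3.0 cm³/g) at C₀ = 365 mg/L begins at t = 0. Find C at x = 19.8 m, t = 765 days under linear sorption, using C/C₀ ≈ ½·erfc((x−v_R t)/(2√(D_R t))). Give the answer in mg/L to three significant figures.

Retardation factor R = 1 + ρ_b·K_d/n = 1 + 1.73 × 3.0/0.20 = 26.95.
Sorption retards both mechanisms: v_R = v/R = 0.01915 m/day, D_R = D/R = 0.03195 m²/day.
v_R·t = 0.01915 × 765 = 14.64975 m; 2√(D_R t) = 9.888 m; argument = (19.8 − 14.64975)/9.888 = 0.5209.
C = C₀ × ½·erfc(0.5209) = 365 × 0.2307 = 84.2 mg/L.

84.2 mg/L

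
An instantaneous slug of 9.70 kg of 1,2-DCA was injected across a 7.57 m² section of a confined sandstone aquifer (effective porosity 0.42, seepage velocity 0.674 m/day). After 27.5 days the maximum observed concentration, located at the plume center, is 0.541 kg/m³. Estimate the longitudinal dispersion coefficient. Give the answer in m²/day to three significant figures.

0.0920 m²/day

At the plume center C_max = M/(n_e·A·√(4πDt)), so D = M²/(4πt·(n_e·A·C_max)²).
n_e·A·C_max = 0.42 × 7.57 × 0.541 = 1.720 kg/m.
D = 9.70²/(4π × 27.5 × 1.720²) = 0.0920 m²/day.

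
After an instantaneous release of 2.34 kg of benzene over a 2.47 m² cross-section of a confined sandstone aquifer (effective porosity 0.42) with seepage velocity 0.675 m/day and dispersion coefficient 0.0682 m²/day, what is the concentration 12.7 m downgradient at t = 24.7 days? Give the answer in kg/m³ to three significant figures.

For an instantaneous plane source, C(x,t) = M/(n_e·A·√(4πDt)) · exp(−(x−vt)²/(4Dt)), with n_e·A the pore (flow) area.
Plume center vt = 0.675 × 24.7 = 16.6725 m, so the well at 12.7 m is 3.9725 m upgradient of the peak.
√(4πDt) = 4.601 m, giving peak height M/(n_e·A·√(4πDt)) = 2.34/(0.42 × 2.47 × 4.601) = 0.4902 kg/m³.
(x−vt)²/(4Dt) = (-3.9725)²/(4 × 0.0682 × 24.7) = 2.342; exp(−2.342) = 0.09614.
C = 0.4902 × 0.09614 = 0.0471 kg/m³.

0.0471 kg/m³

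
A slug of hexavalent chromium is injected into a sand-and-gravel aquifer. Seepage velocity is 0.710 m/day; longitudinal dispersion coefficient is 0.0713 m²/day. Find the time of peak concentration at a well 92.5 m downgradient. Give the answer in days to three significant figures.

For the 1D instantaneous-source solution, setting ∂C/∂t = 0 at fixed x gives v²t² + 2Dt − x² = 0, so t = (√(D² + v²x²) − D)/v².
√(D² + v²x²) = √(0.0713² + 0.710² × 92.5²) = 65.68; v² = 0.5041.
t = (65.68 − 0.0713)/0.5041 = 130 days (vs. the pure-advection estimate x/v = 130 d).

130 days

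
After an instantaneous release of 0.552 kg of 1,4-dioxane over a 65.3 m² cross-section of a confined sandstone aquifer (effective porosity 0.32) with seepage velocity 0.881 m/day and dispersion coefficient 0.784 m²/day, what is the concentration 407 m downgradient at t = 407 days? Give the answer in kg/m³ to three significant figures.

For an instantaneous plane source, C(x,t) = M/(n_e·A·√(4πDt)) · exp(−(x−vt)²/(4Dt)), with n_e·A the pore (flow) area.
Plume center vt = 0.881 × 407 = 358.567 m, so the well at 407 m is 48.433 m downgradient of the peak.
√(4πDt) = 63.32 m, giving peak height M/(n_e·A·√(4πDt)) = 0.552/(0.32 × 65.3 × 63.32) = 0.0004172 kg/m³.
(x−vt)²/(4Dt) = (48.433)²/(4 × 0.784 × 407) = 1.838; exp(−1.838) = 0.1591.
C = 0.0004172 × 0.1591 = 6.64e-05 kg/m³.

6.64e-05 kg/m³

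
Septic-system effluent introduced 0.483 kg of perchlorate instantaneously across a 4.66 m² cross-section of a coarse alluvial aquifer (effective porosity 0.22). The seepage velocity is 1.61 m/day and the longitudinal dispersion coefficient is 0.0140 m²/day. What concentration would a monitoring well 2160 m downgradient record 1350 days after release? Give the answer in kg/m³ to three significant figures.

0.00274 kg/m³

For an instantaneous plane source, C(x,t) = M/(n_e·A·√(4πDt)) · exp(−(x−vt)²/(4Dt)), with n_e·A the pore (flow) area.
Plume center vt = 1.61 × 1350 = 2173.5 m, so the well at 2160 m is 13.5 m upgradient of the peak.
√(4πDt) = 15.41 m, giving peak height M/(n_e·A·√(4πDt)) = 0.483/(0.22 × 4.66 × 15.41) = 0.03057 kg/m³.
(x−vt)²/(4Dt) = (-13.5)²/(4 × 0.0140 × 1350) = 2.411; exp(−2.411) = 0.08973.
C = 0.03057 × 0.08973 = 0.00274 kg/m³.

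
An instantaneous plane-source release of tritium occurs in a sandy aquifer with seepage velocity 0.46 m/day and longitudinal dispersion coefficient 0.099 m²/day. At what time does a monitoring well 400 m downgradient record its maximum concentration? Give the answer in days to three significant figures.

For the 1D instantaneous-source solution, setting ∂C/∂t = 0 at fixed x gives v²t² + 2Dt − x² = 0, so t = (√(D² + v²x²) − D)/v².
√(D² + v²x²) = √(0.099² + 0.46² × 400²) = 184.0; v² = 0.2116.
t = (184.0 − 0.099)/0.2116 = 869 days (vs. the pure-advection estimate x/v = 870 d).

869 days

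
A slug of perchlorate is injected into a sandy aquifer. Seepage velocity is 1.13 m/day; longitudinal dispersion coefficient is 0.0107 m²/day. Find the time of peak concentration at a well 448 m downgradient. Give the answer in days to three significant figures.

For the 1D instantaneous-source solution, setting ∂C/∂t = 0 at fixed x gives v²t² + 2Dt − x² = 0, so t = (√(D² + v²x²) − D)/v².
√(D² + v²x²) = √(0.0107² + 1.13² × 448²) = 506.2; v² = 1.2769.
t = (506.2 − 0.0107)/1.2769 = 396 days (vs. the pure-advection estimate x/v = 396 d).

396 days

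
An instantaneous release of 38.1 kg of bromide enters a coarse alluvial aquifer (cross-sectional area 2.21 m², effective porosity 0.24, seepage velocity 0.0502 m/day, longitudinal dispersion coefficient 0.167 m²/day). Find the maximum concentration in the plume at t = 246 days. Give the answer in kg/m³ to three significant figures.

3.16 kg/m³

The peak of an instantaneous 1D plume sits at x = vt; there the Gaussian factor is 1 and C_max = M/(n_e·A·√(4πDt)), where n_e·A is the pore area the mass is dissolved in.
√(4πDt) = √(4π × 0.167 × 246) = 22.72 m, so C_max = 38.1/(0.24 × 2.21 × 22.72) = 3.16 kg/m³.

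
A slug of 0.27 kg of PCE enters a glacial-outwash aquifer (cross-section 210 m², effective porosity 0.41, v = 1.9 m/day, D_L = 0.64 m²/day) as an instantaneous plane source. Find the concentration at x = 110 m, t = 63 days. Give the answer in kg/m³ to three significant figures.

7.77e-05 kg/m³

For an instantaneous plane source, C(x,t) = M/(n_e·A·√(4πDt)) · exp(−(x−vt)²/(4Dt)), with n_e·A the pore (flow) area.
Plume center vt = 1.9 × 63 = 119.7 m, so the well at 110 m is 9.7 m upgradient of the peak.
√(4πDt) = 22.51 m, giving peak height M/(n_e·A·√(4πDt)) = 0.27/(0.41 × 210 × 22.51) = 0.0001393 kg/m³.
(x−vt)²/(4Dt) = (-9.7)²/(4 × 0.64 × 63) = 0.5834; exp(−0.5834) = 0.5580.
C = 0.0001393 × 0.5580 = 7.77e-05 kg/m³.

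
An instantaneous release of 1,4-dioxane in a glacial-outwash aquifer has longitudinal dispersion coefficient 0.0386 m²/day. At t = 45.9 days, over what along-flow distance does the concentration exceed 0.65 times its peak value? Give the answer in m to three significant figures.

The plume is Gaussian with σ = √(2Dt) = √(2 × 0.0386 × 45.9) = 1.882 m.
C/C_peak = exp(−Δx²/(2σ²)) = 0.65 ⇒ Δx = σ·√(−2 ln 0.65) = 1.882 × 0.9282 = 1.747 m.
Width = 2Δx = 3.49 m.

3.49 m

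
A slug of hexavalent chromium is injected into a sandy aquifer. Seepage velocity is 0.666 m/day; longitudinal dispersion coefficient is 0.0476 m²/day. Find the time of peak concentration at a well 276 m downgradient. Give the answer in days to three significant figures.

For the 1D instantaneous-source solution, setting ∂C/∂t = 0 at fixed x gives v²t² + 2Dt − x² = 0, so t = (√(D² + v²x²) − D)/v².
√(D² + v²x²) = √(0.0476² + 0.666² × 276²) = 183.8; v² = 0.443556.
t = (183.8 − 0.0476)/0.443556 = 414 days (vs. the pure-advection estimate x/v = 414 d).

414 days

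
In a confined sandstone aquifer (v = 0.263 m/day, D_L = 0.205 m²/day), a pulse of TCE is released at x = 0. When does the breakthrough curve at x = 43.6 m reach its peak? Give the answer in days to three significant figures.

For the 1D instantaneous-source solution, setting ∂C/∂t = 0 at fixed x gives v²t² + 2Dt − x² = 0, so t = (√(D² + v²x²) − D)/v².
√(D² + v²x²) = √(0.205² + 0.263² × 43.6²) = 11.47; v² = 0.069169.
t = (11.47 − 0.205)/0.069169 = 163 days (vs. the pure-advection estimate x/v = 166 d).

163 days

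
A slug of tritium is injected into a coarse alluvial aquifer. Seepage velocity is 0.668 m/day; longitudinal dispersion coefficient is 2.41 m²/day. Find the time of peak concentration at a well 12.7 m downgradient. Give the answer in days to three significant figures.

For the 1D instantaneous-source solution, setting ∂C/∂t = 0 at fixed x gives v²t² + 2Dt − x² = 0, so t = (√(D² + v²x²) − D)/v².
√(D² + v²x²) = √(2.41² + 0.668² × 12.7²) = 8.819; v² = 0.446224.
t = (8.819 − 2.41)/0.446224 = 14.4 days (vs. the pure-advection estimate x/v = 19.0 d).

14.4 days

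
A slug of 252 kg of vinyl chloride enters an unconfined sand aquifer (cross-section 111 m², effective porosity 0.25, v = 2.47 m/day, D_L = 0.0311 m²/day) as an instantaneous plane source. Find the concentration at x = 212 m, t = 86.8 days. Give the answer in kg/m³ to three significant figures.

0.916 kg/m³

For an instantaneous plane source, C(x,t) = M/(n_e·A·√(4πDt)) · exp(−(x−vt)²/(4Dt)), with n_e·A the pore (flow) area.
Plume center vt = 2.47 × 86.8 = 214.396 m, so the well at 212 m is 2.396 m upgradient of the peak.
√(4πDt) = 5.824 m, giving peak height M/(n_e·A·√(4πDt)) = 252/(0.25 × 111 × 5.824) = 1.559 kg/m³.
(x−vt)²/(4Dt) = (-2.396)²/(4 × 0.0311 × 86.8) = 0.5317; exp(−0.5317) = 0.5876.
C = 1.559 × 0.5876 = 0.916 kg/m³.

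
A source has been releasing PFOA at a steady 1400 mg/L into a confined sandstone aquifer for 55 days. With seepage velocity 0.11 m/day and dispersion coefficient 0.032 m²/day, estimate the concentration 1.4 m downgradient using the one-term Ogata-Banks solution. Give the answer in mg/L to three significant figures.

1390 mg/L

For a continuous step input, C/C₀ ≈ ½·erfc((x−vt)/(2√(Dt))).
vt = 0.11 × 55 = 6.05 m and 2√(Dt) = 2√(0.032 × 55) = 2.653 m.
Argument (x−vt)/(2√(Dt)) = (1.4 − 6.05)/2.653 = -1.753; ½·erfc(-1.753) = 0.9934.
C = 1400 × 0.9934 = 1390 mg/L.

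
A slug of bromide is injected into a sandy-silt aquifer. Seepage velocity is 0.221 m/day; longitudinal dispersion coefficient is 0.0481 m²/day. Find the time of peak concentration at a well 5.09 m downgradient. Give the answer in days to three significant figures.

22.1 days

For the 1D instantaneous-source solution, setting ∂C/∂t = 0 at fixed x gives v²t² + 2Dt − x² = 0, so t = (√(D² + v²x²) − D)/v².
√(D² + v²x²) = √(0.0481² + 0.221² × 5.09²) = 1.126; v² = 0.048841.
t = (1.126 − 0.0481)/0.048841 = 22.1 days (vs. the pure-advection estimate x/v = 23.0 d).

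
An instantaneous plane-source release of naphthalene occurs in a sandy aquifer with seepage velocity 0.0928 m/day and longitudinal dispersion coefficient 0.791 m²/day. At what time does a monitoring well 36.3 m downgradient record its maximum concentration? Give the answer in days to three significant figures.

For the 1D instantaneous-source solution, setting ∂C/∂t = 0 at fixed x gives v²t² + 2Dt − x² = 0, so t = (√(D² + v²x²) − D)/v².
√(D² + v²x²) = √(0.791² + 0.0928² × 36.3²) = 3.460; v² = 0.00861184.
t = (3.460 − 0.791)/0.00861184 = 310 days (vs. the pure-advection estimate x/v = 391 d).

310 days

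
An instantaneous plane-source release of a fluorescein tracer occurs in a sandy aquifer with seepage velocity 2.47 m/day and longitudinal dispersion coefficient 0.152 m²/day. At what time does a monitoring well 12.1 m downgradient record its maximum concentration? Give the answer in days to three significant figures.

For the 1D instantaneous-source solution, setting ∂C/∂t = 0 at fixed x gives v²t² + 2Dt − x² = 0, so t = (√(D² + v²x²) − D)/v².
√(D² + v²x²) = √(0.152² + 2.47² × 12.1²) = 29.89; v² = 6.1009.
t = (29.89 − 0.152)/6.1009 = 4.87 days (vs. the pure-advection estimate x/v = 4.90 d).

4.87 days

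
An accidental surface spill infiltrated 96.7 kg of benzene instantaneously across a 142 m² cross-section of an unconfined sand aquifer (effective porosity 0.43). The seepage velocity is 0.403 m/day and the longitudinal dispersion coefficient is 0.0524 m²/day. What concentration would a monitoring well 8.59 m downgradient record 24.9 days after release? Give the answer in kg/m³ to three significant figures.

For an instantaneous plane source, C(x,t) = M/(n_e·A·√(4πDt)) · exp(−(x−vt)²/(4Dt)), with n_e·A the pore (flow) area.
Plume center vt = 0.403 × 24.9 = 10.0347 m, so the well at 8.59 m is 1.4447 m upgradient of the peak.
√(4πDt) = 4.049 m, giving peak height M/(n_e·A·√(4πDt)) = 96.7/(0.43 × 142 × 4.049) = 0.3911 kg/m³.
(x−vt)²/(4Dt) = (-1.4447)²/(4 × 0.0524 × 24.9) = 0.3999; exp(−0.3999) = 0.6704.
C = 0.3911 × 0.6704 = 0.262 kg/m³.

0.262 kg/m³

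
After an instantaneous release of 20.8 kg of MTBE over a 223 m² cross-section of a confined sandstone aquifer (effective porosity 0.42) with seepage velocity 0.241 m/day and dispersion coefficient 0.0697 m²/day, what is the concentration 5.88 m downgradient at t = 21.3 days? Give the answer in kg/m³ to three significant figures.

0.0468 kg/m³

For an instantaneous plane source, C(x,t) = M/(n_e·A·√(4πDt)) · exp(−(x−vt)²/(4Dt)), with n_e·A the pore (flow) area.
Plume center vt = 0.241 × 21.3 = 5.1333 m, so the well at 5.88 m is 0.7467 m downgradient of the peak.
√(4πDt) = 4.319 m, giving peak height M/(n_e·A·√(4πDt)) = 20.8/(0.42 × 223 × 4.319) = 0.05142 kg/m³.
(x−vt)²/(4Dt) = (0.7467)²/(4 × 0.0697 × 21.3) = 0.09389; exp(−0.09389) = 0.9104.
C = 0.05142 × 0.9104 = 0.0468 kg/m³.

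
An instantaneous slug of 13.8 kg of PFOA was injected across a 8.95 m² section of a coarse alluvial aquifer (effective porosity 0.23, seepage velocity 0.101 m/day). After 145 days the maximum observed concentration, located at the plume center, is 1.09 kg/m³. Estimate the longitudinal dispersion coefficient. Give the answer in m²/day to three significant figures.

0.0208 m²/day

At the plume center C_max = M/(n_e·A·√(4πDt)), so D = M²/(4πt·(n_e·A·C_max)²).
n_e·A·C_max = 0.23 × 8.95 × 1.09 = 2.244 kg/m.
D = 13.8²/(4π × 145 × 2.244²) = 0.0208 m²/day.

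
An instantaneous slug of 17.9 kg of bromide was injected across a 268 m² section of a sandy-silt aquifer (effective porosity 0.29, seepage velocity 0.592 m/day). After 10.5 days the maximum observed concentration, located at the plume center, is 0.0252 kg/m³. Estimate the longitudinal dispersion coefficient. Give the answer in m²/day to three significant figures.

At the plume center C_max = M/(n_e·A·√(4πDt)), so D = M²/(4πt·(n_e·A·C_max)²).
n_e·A·C_max = 0.29 × 268 × 0.0252 = 1.959 kg/m.
D = 17.9²/(4π × 10.5 × 1.959²) = 0.633 m²/day.

0.633 m²/day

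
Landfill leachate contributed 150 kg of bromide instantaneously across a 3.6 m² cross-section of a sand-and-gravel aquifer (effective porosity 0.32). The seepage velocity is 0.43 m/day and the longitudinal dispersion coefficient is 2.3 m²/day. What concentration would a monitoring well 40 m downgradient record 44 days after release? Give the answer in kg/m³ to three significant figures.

1.22 kg/m³

For an instantaneous plane source, C(x,t) = M/(n_e·A·√(4πDt)) · exp(−(x−vt)²/(4Dt)), with n_e·A the pore (flow) area.
Plume center vt = 0.43 × 44 = 18.92 m, so the well at 40 m is 21.08 m downgradient of the peak.
√(4πDt) = 35.66 m, giving peak height M/(n_e·A·√(4πDt)) = 150/(0.32 × 3.6 × 35.66) = 3.651 kg/m³.
(x−vt)²/(4Dt) = (21.08)²/(4 × 2.3 × 44) = 1.098; exp(−1.098) = 0.3335.
C = 3.651 × 0.3335 = 1.22 kg/m³.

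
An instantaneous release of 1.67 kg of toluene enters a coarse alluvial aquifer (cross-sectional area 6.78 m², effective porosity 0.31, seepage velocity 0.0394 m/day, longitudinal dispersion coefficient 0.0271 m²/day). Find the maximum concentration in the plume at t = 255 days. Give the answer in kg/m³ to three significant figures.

The peak of an instantaneous 1D plume sits at x = vt; there the Gaussian factor is 1 and C_max = M/(n_e·A·√(4πDt)), where n_e·A is the pore area the mass is dissolved in.
√(4πDt) = √(4π × 0.0271 × 255) = 9.319 m, so C_max = 1.67/(0.31 × 6.78 × 9.319) = 0.0853 kg/m³.

0.0853 kg/m³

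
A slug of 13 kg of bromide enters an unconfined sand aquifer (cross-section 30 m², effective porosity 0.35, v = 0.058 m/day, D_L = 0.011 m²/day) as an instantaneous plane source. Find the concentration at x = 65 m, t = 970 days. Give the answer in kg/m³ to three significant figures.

For an instantaneous plane source, C(x,t) = M/(n_e·A·√(4πDt)) · exp(−(x−vt)²/(4Dt)), with n_e·A the pore (flow) area.
Plume center vt = 0.058 × 970 = 56.26 m, so the well at 65 m is 8.74 m downgradient of the peak.
√(4πDt) = 11.58 m, giving peak height M/(n_e·A·√(4πDt)) = 13/(0.35 × 30 × 11.58) = 0.1069 kg/m³.
(x−vt)²/(4Dt) = (8.74)²/(4 × 0.011 × 970) = 1.790; exp(−1.790) = 0.1670.
C = 0.1069 × 0.1670 = 0.0179 kg/m³.

0.0179 kg/m³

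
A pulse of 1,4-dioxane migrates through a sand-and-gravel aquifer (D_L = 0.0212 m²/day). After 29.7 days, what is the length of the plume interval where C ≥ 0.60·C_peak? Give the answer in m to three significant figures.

The plume is Gaussian with σ = √(2Dt) = √(2 × 0.0212 × 29.7) = 1.122 m.
C/C_peak = exp(−Δx²/(2σ²)) = 0.60 ⇒ Δx = σ·√(−2 ln 0.60) = 1.122 × 1.011 = 1.134 m.
Width = 2Δx = 2.27 m.

2.27 m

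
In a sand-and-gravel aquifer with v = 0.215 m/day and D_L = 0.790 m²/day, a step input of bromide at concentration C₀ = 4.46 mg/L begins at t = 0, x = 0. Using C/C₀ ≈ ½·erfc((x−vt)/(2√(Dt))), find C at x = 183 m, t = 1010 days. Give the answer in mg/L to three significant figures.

3.58 mg/L

For a continuous step input, C/C₀ ≈ ½·erfc((x−vt)/(2√(Dt))).
vt = 0.215 × 1010 = 217.15 m and 2√(Dt) = 2√(0.790 × 1010) = 56.49 m.
Argument (x−vt)/(2√(Dt)) = (183 − 217.15)/56.49 = -0.6045; ½·erfc(-0.6045) = 0.8037.
C = 4.46 × 0.8037 = 3.58 mg/L.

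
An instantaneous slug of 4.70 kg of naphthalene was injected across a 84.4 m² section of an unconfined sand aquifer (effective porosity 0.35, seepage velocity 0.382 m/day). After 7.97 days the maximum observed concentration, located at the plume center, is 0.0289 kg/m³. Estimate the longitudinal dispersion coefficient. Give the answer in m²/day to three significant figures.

At the plume center C_max = M/(n_e·A·√(4πDt)), so D = M²/(4πt·(n_e·A·C_max)²).
n_e·A·C_max = 0.35 × 84.4 × 0.0289 = 0.8537 kg/m.
D = 4.70²/(4π × 7.97 × 0.8537²) = 0.303 m²/day.

0.303 m²/day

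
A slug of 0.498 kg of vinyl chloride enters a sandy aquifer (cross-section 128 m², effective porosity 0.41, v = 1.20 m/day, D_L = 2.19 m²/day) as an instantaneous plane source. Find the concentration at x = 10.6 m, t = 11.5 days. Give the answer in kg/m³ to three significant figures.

For an instantaneous plane source, C(x,t) = M/(n_e·A·√(4πDt)) · exp(−(x−vt)²/(4Dt)), with n_e·A the pore (flow) area.
Plume center vt = 1.20 × 11.5 = 13.8 m, so the well at 10.6 m is 3.2 m upgradient of the peak.
√(4πDt) = 17.79 m, giving peak height M/(n_e·A·√(4πDt)) = 0.498/(0.41 × 128 × 17.79) = 0.0005334 kg/m³.
(x−vt)²/(4Dt) = (-3.2)²/(4 × 2.19 × 11.5) = 0.1016; exp(−0.1016) = 0.9034.
C = 0.0005334 × 0.9034 = 0.000482 kg/m³.

0.000482 kg/m³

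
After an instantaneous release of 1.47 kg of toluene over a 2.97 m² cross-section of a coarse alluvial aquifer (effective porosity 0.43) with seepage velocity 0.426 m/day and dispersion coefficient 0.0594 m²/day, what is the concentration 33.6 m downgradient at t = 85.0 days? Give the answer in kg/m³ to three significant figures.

0.103 kg/m³

For an instantaneous plane source, C(x,t) = M/(n_e·A·√(4πDt)) · exp(−(x−vt)²/(4Dt)), with n_e·A the pore (flow) area.
Plume center vt = 0.426 × 85.0 = 36.21 m, so the well at 33.6 m is 2.61 m upgradient of the peak.
√(4πDt) = 7.965 m, giving peak height M/(n_e·A·√(4πDt)) = 1.47/(0.43 × 2.97 × 7.965) = 0.1445 kg/m³.
(x−vt)²/(4Dt) = (-2.61)²/(4 × 0.0594 × 85.0) = 0.3373; exp(−0.3373) = 0.7137.
C = 0.1445 × 0.7137 = 0.103 kg/m³.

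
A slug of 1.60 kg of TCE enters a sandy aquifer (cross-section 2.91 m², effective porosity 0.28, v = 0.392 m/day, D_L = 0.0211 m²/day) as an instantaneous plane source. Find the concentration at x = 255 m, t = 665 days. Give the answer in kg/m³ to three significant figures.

For an instantaneous plane source, C(x,t) = M/(n_e·A·√(4πDt)) · exp(−(x−vt)²/(4Dt)), with n_e·A the pore (flow) area.
Plume center vt = 0.392 × 665 = 260.68 m, so the well at 255 m is 5.68 m upgradient of the peak.
√(4πDt) = 13.28 m, giving peak height M/(n_e·A·√(4πDt)) = 1.60/(0.28 × 2.91 × 13.28) = 0.1479 kg/m³.
(x−vt)²/(4Dt) = (-5.68)²/(4 × 0.0211 × 665) = 0.5748; exp(−0.5748) = 0.5628.
C = 0.1479 × 0.5628 = 0.0832 kg/m³.

0.0832 kg/m³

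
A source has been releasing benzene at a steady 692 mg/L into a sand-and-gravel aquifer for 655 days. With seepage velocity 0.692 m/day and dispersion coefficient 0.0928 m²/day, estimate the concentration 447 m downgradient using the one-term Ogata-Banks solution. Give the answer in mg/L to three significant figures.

495 mg/L

For a continuous step input, C/C₀ ≈ ½·erfc((x−vt)/(2√(Dt))).
vt = 0.692 × 655 = 453.26 m and 2√(Dt) = 2√(0.0928 × 655) = 15.59 m.
Argument (x−vt)/(2√(Dt)) = (447 − 453.26)/15.59 = -0.4015; ½·erfc(-0.4015) = 0.7149.
C = 692 × 0.7149 = 495 mg/L.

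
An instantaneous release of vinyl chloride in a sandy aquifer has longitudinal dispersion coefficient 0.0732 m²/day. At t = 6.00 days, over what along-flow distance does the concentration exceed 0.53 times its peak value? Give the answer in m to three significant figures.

The plume is Gaussian with σ = √(2Dt) = √(2 × 0.0732 × 6.00) = 0.9372 m.
C/C_peak = exp(−Δx²/(2σ²)) = 0.53 ⇒ Δx = σ·√(−2 ln 0.53) = 0.9372 × 1.127 = 1.056 m.
Width = 2Δx = 2.11 m.

2.11 m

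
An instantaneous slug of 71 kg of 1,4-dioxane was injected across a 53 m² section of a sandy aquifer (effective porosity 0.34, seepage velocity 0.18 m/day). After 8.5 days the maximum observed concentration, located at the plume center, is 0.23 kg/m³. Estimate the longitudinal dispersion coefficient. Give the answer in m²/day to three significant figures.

At the plume center C_max = M/(n_e·A·√(4πDt)), so D = M²/(4πt·(n_e·A·C_max)²).
n_e·A·C_max = 0.34 × 53 × 0.23 = 4.145 kg/m.
D = 71²/(4π × 8.5 × 4.145²) = 2.75 m²/day.

2.75 m²/day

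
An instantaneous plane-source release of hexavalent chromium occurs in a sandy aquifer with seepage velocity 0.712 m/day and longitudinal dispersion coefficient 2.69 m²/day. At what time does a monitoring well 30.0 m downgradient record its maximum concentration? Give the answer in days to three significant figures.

For the 1D instantaneous-source solution, setting ∂C/∂t = 0 at fixed x gives v²t² + 2Dt − x² = 0, so t = (√(D² + v²x²) − D)/v².
√(D² + v²x²) = √(2.69² + 0.712² × 30.0²) = 21.53; v² = 0.506944.
t = (21.53 − 2.69)/0.506944 = 37.2 days (vs. the pure-advection estimate x/v = 42.1 d).

37.2 days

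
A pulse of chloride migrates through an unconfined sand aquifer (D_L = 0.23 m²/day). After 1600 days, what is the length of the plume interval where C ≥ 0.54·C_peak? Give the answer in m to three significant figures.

60.2 m

The plume is Gaussian with σ = √(2Dt) = √(2 × 0.23 × 1600) = 27.13 m.
C/C_peak = exp(−Δx²/(2σ²)) = 0.54 ⇒ Δx = σ·√(−2 ln 0.54) = 27.13 × 1.110 = 30.11 m.
Width = 2Δx = 60.2 m.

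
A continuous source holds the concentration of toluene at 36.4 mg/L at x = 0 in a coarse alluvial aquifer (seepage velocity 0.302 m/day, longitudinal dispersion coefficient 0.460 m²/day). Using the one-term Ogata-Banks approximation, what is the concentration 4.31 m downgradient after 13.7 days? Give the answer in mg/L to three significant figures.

For a continuous step input, C/C₀ ≈ ½·erfc((x−vt)/(2√(Dt))).
vt = 0.302 × 13.7 = 4.1374 m and 2√(Dt) = 2√(0.460 × 13.7) = 5.021 m.
Argument (x−vt)/(2√(Dt)) = (4.31 − 4.1374)/5.021 = 0.03438; ½·erfc(0.03438) = 0.4806.
C = 36.4 × 0.4806 = 17.5 mg/L.

17.5 mg/L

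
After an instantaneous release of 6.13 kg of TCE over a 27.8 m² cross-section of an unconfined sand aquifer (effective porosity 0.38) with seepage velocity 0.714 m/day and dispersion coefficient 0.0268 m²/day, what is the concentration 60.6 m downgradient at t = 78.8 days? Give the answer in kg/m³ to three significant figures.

0.0122 kg/m³

For an instantaneous plane source, C(x,t) = M/(n_e·A·√(4πDt)) · exp(−(x−vt)²/(4Dt)), with n_e·A the pore (flow) area.
Plume center vt = 0.714 × 78.8 = 56.2632 m, so the well at 60.6 m is 4.3368 m downgradient of the peak.
√(4πDt) = 5.152 m, giving peak height M/(n_e·A·√(4πDt)) = 6.13/(0.38 × 27.8 × 5.152) = 0.1126 kg/m³.
(x−vt)²/(4Dt) = (4.3368)²/(4 × 0.0268 × 78.8) = 2.226; exp(−2.226) = 0.1080.
C = 0.1126 × 0.1080 = 0.0122 kg/m³.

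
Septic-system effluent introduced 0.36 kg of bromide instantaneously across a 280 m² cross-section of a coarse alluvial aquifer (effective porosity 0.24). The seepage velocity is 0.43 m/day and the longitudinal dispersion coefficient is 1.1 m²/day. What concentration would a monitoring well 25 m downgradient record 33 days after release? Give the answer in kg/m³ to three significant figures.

0.000112 kg/m³

For an instantaneous plane source, C(x,t) = M/(n_e·A·√(4πDt)) · exp(−(x−vt)²/(4Dt)), with n_e·A the pore (flow) area.
Plume center vt = 0.43 × 33 = 14.19 m, so the well at 25 m is 10.81 m downgradient of the peak.
√(4πDt) = 21.36 m, giving peak height M/(n_e·A·√(4πDt)) = 0.36/(0.24 × 280 × 21.36) = 0.0002508 kg/m³.
(x−vt)²/(4Dt) = (10.81)²/(4 × 1.1 × 33) = 0.8048; exp(−0.8048) = 0.4472.
C = 0.0002508 × 0.4472 = 0.000112 kg/m³.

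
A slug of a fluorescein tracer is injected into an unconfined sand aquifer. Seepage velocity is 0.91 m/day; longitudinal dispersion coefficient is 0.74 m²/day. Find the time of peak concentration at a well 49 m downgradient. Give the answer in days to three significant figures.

For the 1D instantaneous-source solution, setting ∂C/∂t = 0 at fixed x gives v²t² + 2Dt − x² = 0, so t = (√(D² + v²x²) − D)/v².
√(D² + v²x²) = √(0.74² + 0.91² × 49²) = 44.60; v² = 0.8281.
t = (44.60 − 0.74)/0.8281 = 53.0 days (vs. the pure-advection estimate x/v = 53.8 d).

53.0 days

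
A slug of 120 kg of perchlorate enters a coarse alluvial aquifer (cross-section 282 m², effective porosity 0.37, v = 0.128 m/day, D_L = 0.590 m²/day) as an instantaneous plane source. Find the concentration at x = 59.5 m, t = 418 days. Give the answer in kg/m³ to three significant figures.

For an instantaneous plane source, C(x,t) = M/(n_e·A·√(4πDt)) · exp(−(x−vt)²/(4Dt)), with n_e·A the pore (flow) area.
Plume center vt = 0.128 × 418 = 53.504 m, so the well at 59.5 m is 5.996 m downgradient of the peak.
√(4πDt) = 55.67 m, giving peak height M/(n_e·A·√(4πDt)) = 120/(0.37 × 282 × 55.67) = 0.02066 kg/m³.
(x−vt)²/(4Dt) = (5.996)²/(4 × 0.590 × 418) = 0.03644; exp(−0.03644) = 0.9642.
C = 0.02066 × 0.9642 = 0.0199 kg/m³.

0.0199 kg/m³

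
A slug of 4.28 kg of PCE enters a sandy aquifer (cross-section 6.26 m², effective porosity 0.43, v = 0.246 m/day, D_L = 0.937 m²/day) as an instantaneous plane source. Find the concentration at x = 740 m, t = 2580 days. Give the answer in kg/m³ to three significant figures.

0.00290 kg/m³

For an instantaneous plane source, C(x,t) = M/(n_e·A·√(4πDt)) · exp(−(x−vt)²/(4Dt)), with n_e·A the pore (flow) area.
Plume center vt = 0.246 × 2580 = 634.68 m, so the well at 740 m is 105.32 m downgradient of the peak.
√(4πDt) = 174.3 m, giving peak height M/(n_e·A·√(4πDt)) = 4.28/(0.43 × 6.26 × 174.3) = 0.009122 kg/m³.
(x−vt)²/(4Dt) = (105.32)²/(4 × 0.937 × 2580) = 1.147; exp(−1.147) = 0.3176.
C = 0.009122 × 0.3176 = 0.00290 kg/m³.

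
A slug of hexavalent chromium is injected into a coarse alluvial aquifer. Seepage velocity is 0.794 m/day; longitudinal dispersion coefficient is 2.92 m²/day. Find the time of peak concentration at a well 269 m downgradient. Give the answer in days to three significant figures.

For the 1D instantaneous-source solution, setting ∂C/∂t = 0 at fixed x gives v²t² + 2Dt − x² = 0, so t = (√(D² + v²x²) − D)/v².
√(D² + v²x²) = √(2.92² + 0.794² × 269²) = 213.6; v² = 0.630436.
t = (213.6 − 2.92)/0.630436 = 334 days (vs. the pure-advection estimate x/v = 339 d).

334 days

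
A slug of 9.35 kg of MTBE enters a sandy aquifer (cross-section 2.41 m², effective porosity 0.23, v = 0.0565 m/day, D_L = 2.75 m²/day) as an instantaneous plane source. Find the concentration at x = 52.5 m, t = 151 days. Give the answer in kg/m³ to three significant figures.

0.0729 kg/m³

For an instantaneous plane source, C(x,t) = M/(n_e·A·√(4πDt)) · exp(−(x−vt)²/(4Dt)), with n_e·A the pore (flow) area.
Plume center vt = 0.0565 × 151 = 8.5315 m, so the well at 52.5 m is 43.9685 m downgradient of the peak.
√(4πDt) = 72.24 m, giving peak height M/(n_e·A·√(4πDt)) = 9.35/(0.23 × 2.41 × 72.24) = 0.2335 kg/m³.
(x−vt)²/(4Dt) = (43.9685)²/(4 × 2.75 × 151) = 1.164; exp(−1.164) = 0.3122.
C = 0.2335 × 0.3122 = 0.0729 kg/m³.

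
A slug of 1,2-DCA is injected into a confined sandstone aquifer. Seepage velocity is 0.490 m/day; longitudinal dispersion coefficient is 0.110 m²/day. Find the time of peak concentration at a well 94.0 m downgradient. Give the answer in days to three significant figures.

For the 1D instantaneous-source solution, setting ∂C/∂t = 0 at fixed x gives v²t² + 2Dt − x² = 0, so t = (√(D² + v²x²) − D)/v².
√(D² + v²x²) = √(0.110² + 0.490² × 94.0²) = 46.06; v² = 0.2401.
t = (46.06 − 0.110)/0.2401 = 191 days (vs. the pure-advection estimate x/v = 192 d).

191 days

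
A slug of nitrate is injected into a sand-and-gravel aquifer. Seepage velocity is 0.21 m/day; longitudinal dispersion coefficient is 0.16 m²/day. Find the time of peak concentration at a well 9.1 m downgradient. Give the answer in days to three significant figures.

39.9 days

For the 1D instantaneous-source solution, setting ∂C/∂t = 0 at fixed x gives v²t² + 2Dt − x² = 0, so t = (√(D² + v²x²) − D)/v².
√(D² + v²x²) = √(0.16² + 0.21² × 9.1²) = 1.918; v² = 0.0441.
t = (1.918 − 0.16)/0.0441 = 39.9 days (vs. the pure-advection estimate x/v = 43.3 d).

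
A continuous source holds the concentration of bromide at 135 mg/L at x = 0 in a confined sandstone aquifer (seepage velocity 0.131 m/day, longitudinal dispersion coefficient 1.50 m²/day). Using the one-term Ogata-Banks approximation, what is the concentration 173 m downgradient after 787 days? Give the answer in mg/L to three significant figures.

10.1 mg/L

For a continuous step input, C/C₀ ≈ ½·erfc((x−vt)/(2√(Dt))).
vt = 0.131 × 787 = 103.097 m and 2√(Dt) = 2√(1.50 × 787) = 68.72 m.
Argument (x−vt)/(2√(Dt)) = (173 − 103.097)/68.72 = 1.017; ½·erfc(1.017) = 0.07518.
C = 135 × 0.07518 = 10.1 mg/L.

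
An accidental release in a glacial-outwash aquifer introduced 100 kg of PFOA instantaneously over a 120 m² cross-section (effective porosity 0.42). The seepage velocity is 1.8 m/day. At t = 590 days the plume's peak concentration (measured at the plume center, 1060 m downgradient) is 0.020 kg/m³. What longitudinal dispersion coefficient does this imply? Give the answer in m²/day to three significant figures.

At the plume center C_max = M/(n_e·A·√(4πDt)), so D = M²/(4πt·(n_e·A·C_max)²).
n_e·A·C_max = 0.42 × 120 × 0.020 = 1.008 kg/m.
D = 100²/(4π × 590 × 1.008²) = 1.33 m²/day.

1.33 m²/day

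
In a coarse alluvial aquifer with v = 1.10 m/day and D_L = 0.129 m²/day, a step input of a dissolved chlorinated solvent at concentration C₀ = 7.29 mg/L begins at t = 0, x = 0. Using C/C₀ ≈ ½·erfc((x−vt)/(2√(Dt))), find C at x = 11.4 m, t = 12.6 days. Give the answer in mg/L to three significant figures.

6.66 mg/L

For a continuous step input, C/C₀ ≈ ½·erfc((x−vt)/(2√(Dt))).
vt = 1.10 × 12.6 = 13.86 m and 2√(Dt) = 2√(0.129 × 12.6) = 2.550 m.
Argument (x−vt)/(2√(Dt)) = (11.4 − 13.86)/2.550 = -0.9647; ½·erfc(-0.9647) = 0.9138.
C = 7.29 × 0.9138 = 6.66 mg/L.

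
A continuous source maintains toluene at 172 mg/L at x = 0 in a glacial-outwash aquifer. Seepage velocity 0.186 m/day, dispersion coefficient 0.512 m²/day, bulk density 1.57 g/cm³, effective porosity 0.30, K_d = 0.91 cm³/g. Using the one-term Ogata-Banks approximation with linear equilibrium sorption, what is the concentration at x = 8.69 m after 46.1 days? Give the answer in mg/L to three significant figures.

1.02 mg/L

Retardation factor R = 1 + ρ_b·K_d/n = 1 + 1.57 × 0.91/0.30 = 5.762.
Sorption retards both mechanisms: v_R = v/R = 0.03228 m/day, D_R = D/R = 0.08886 m²/day.
v_R·t = 0.03228 × 46.1 = 1.488108 m; 2√(D_R t) = 4.048 m; argument = (8.69 − 1.488108)/4.048 = 1.779.
C = C₀ × ½·erfc(1.779) = 172 × 0.005937 = 1.02 mg/L.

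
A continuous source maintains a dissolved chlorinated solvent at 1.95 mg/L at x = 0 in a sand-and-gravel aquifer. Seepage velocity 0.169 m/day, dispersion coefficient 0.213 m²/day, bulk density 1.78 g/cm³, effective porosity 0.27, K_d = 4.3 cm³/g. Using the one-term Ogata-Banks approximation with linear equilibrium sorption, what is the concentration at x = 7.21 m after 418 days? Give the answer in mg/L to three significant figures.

0.0499 mg/L

Retardation factor R = 1 + ρ_b·K_d/n = 1 + 1.78 × 4.3/0.27 = 29.35.
Sorption retards both mechanisms: v_R = v/R = 0.005758 m/day, D_R = D/R = 0.007257 m²/day.
v_R·t = 0.005758 × 418 = 2.406844 m; 2√(D_R t) = 3.483 m; argument = (7.21 − 2.406844)/3.483 = 1.379.
C = C₀ × ½·erfc(1.379) = 1.95 × 0.02558 = 0.0499 mg/L.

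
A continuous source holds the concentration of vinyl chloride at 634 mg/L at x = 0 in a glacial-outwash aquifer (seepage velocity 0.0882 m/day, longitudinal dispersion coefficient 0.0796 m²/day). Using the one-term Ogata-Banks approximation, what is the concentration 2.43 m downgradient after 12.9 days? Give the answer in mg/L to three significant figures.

For a continuous step input, C/C₀ ≈ ½·erfc((x−vt)/(2√(Dt))).
vt = 0.0882 × 12.9 = 1.13778 m and 2√(Dt) = 2√(0.0796 × 12.9) = 2.027 m.
Argument (x−vt)/(2√(Dt)) = (2.43 − 1.13778)/2.027 = 0.6375; ½·erfc(0.6375) = 0.1836.
C = 634 × 0.1836 = 116 mg/L.

116 mg/L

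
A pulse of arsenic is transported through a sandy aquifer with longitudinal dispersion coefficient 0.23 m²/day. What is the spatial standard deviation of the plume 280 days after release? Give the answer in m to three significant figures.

11.3 m

Dispersive spreading gives a Gaussian with σ² = 2Dt; advection only shifts the center.
σ = √(2 × 0.23 × 280) = 11.3 m.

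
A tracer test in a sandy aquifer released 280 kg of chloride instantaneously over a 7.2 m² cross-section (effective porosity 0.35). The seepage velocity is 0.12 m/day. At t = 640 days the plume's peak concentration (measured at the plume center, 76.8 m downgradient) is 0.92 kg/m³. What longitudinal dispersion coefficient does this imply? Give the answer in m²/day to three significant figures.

1.81 m²/day

At the plume center C_max = M/(n_e·A·√(4πDt)), so D = M²/(4πt·(n_e·A·C_max)²).
n_e·A·C_max = 0.35 × 7.2 × 0.92 = 2.318 kg/m.
D = 280²/(4π × 640 × 2.318²) = 1.81 m²/day.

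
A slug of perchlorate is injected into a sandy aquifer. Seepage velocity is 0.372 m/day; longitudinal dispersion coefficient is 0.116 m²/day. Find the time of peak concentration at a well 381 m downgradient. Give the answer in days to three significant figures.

1020 days

For the 1D instantaneous-source solution, setting ∂C/∂t = 0 at fixed x gives v²t² + 2Dt − x² = 0, so t = (√(D² + v²x²) − D)/v².
√(D² + v²x²) = √(0.116² + 0.372² × 381²) = 141.7; v² = 0.138384.
t = (141.7 − 0.116)/0.138384 = 1020 days (vs. the pure-advection estimate x/v = 1020 d).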